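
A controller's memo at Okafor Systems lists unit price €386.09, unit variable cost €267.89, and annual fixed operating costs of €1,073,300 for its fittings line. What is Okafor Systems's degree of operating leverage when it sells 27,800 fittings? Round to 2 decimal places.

1.49

Total contribution margin = 27,800 × €118.20 = €3,285,960.00.
Subtracting fixed costs: EBIT = €3,285,960.00 − €1,073,300 = €2,212,660.00.
So DOL = total CM / EBIT = €3,285,960.00 / €2,212,660.00 = 1.4851.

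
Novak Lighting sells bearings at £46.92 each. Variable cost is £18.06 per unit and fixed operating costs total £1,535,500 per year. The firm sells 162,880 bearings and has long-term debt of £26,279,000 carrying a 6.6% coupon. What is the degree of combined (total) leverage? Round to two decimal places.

Total contribution margin = 162,880 × £28.86 = £4,700,716.80.
Subtracting fixed costs: EBIT = £4,700,716.80 − £1,535,500 = £3,165,216.80. Interest = £1,734,414.00.
DOL = £4,700,716.80 ÷ £3,165,216.80 = 1.4851; DFL = £3,165,216.80 ÷ £1,430,802.80 = 2.2122.
Combined leverage = 1.4851 × 2.2122 = 3.2853.

3.29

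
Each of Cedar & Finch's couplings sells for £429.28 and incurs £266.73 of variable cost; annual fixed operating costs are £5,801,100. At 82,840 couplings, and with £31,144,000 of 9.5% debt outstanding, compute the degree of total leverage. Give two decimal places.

Contribution at this volume is 82,840 × £162.55 = £13,465,642.00.
Operating income = contribution − fixed costs = £13,465,642.00 − £5,801,100 = £7,664,542.00. Interest = £2,958,680.00, so EBIT − I = £4,705,862.00.
Degree of total leverage = total CM / (EBIT − interest) = £13,465,642.00 / £4,705,862.00 = 2.8615.

2.86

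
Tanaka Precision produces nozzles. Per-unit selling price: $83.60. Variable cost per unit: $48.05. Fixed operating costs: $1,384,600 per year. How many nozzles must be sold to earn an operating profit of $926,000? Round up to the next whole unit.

Contribution margin per unit = $83.60 − $48.05 = $35.55.
Units = (FC + target) / CM = ($1,384,600 + $926,000) / $35.55 = 64,995.78, so 64,996 nozzles.

64,996 nozzles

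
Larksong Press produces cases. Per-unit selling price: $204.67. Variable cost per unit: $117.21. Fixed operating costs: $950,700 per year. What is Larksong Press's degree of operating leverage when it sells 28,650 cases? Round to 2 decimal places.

At 28,650 units, contribution = 28,650 × $87.46 = $2,505,729.00.
Subtracting fixed costs: EBIT = $2,505,729.00 − $950,700 = $1,555,029.00.
DOL = contribution ÷ EBIT = $2,505,729.00 ÷ $1,555,029.00 = 1.6114.

1.61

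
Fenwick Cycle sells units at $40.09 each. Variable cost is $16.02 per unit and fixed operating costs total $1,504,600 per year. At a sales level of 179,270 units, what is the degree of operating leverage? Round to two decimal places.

At 179,270 units, contribution = 179,270 × $24.07 = $4,315,028.90.
Subtracting fixed costs: EBIT = $4,315,028.90 − $1,504,600 = $2,810,428.90.
Degree of operating leverage = $4,315,028.90 / $2,810,428.90 = 1.5354.

1.54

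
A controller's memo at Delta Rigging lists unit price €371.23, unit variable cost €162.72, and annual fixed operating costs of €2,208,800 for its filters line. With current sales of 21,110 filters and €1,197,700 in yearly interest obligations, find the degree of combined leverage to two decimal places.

At 21,110 units, contribution = 21,110 × €208.51 = €4,401,646.10.
Subtracting fixed costs: EBIT = €4,401,646.10 − €2,208,800 = €2,192,846.10. Interest = €1,197,700.00, so EBIT − I = €995,146.10.
DCL = contribution ÷ (EBIT − I) = €4,401,646.10 ÷ €995,146.10 = 4.4231.

4.42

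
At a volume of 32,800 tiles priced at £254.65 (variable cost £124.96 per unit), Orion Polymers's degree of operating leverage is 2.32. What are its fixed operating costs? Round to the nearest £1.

Total contribution margin = 32,800 × £129.69 = £4,253,832.00.
DOL = contribution / EBIT, so EBIT = £4,253,832.00 / 2.32 = £1,833,548.28.
And FC = contribution − EBIT = £4,253,832.00 − £1,833,548.28 = £2,420,284.

£2,420,284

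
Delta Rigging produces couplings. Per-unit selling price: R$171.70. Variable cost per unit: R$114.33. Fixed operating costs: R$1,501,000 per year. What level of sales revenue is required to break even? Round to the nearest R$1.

R$4,492,273

Contribution margin per unit = R$171.70 − R$114.33 = R$57.37, a CM ratio of R$57.37 ÷ R$171.70 = 0.3341.
Break-even revenue = fixed costs × price ÷ CM = R$1,501,000 × R$171.70 ÷ R$57.37 = R$4,492,273.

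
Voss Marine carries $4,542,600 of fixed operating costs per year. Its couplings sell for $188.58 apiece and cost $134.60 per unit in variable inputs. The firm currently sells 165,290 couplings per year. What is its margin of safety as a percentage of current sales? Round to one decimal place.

49.1%

Each unit contributes $188.58 − $134.60 = $53.98. Break-even units = $4,542,600 ÷ $53.98 = 84,153.39; break-even revenue = 84,153.39 × $188.58 = $15,869,646.31.
Actual sales revenue = 165,290 × $188.58 = $31,170,388.20.
Margin of safety = ($31,170,388.20 − $15,869,646.31) ÷ $31,170,388.20 = 49.1%.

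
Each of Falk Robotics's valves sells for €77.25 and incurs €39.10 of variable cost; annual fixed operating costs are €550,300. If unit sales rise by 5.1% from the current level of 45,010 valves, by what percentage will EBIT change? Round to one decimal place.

Total contribution margin = 45,010 × €38.15 = €1,717,131.50.
EBIT = €1,717,131.50 − €550,300 = €1,166,831.50.
Degree of operating leverage = €1,717,131.50 / €1,166,831.50 = 1.4716.
%ΔEBIT = DOL × %ΔSales = 1.4716 × +5.1% = +7.5%.

+7.5%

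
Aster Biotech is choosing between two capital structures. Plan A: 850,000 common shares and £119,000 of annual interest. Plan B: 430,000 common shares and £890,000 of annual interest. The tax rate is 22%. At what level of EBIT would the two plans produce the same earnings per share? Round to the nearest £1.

At indifference, (EBIT − 119,000)(1 − t)/850,000 = (EBIT − 890,000)(1 − t)/430,000.
Cancelling (1 − t) and cross-multiplying: 430,000·(EBIT − 119,000) = 850,000·(EBIT − 890,000).
EBIT × (850,000 − 430,000) = 890,000 × 850,000 − 119,000 × 430,000 = 705,330,000,000, so EBIT = 705,330,000,000 ÷ 420,000 = 1,679,357.14.

£1,679,357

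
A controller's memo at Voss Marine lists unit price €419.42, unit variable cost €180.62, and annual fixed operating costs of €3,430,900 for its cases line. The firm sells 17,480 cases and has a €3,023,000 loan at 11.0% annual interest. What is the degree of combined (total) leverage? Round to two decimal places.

10.16

At 17,480 units, contribution = 17,480 × €238.80 = €4,174,224.00.
Subtracting fixed costs: EBIT = €4,174,224.00 − €3,430,900 = €743,324.00. Interest = €332,530.00.
DOL = €4,174,224.00 ÷ €743,324.00 = 5.6156; DFL = €743,324.00 ÷ €410,794.00 = 1.8095.
DCL = DOL × DFL = 5.6156 × 1.8095 = 10.1614.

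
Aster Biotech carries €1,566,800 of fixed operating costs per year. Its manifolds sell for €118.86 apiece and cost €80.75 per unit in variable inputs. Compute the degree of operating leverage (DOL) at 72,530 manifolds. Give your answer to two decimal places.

2.31

Contribution at this volume is 72,530 × €38.11 = €2,764,118.30.
Subtracting fixed costs: EBIT = €2,764,118.30 − €1,566,800 = €1,197,318.30.
So DOL = total CM / EBIT = €2,764,118.30 / €1,197,318.30 = 2.3086.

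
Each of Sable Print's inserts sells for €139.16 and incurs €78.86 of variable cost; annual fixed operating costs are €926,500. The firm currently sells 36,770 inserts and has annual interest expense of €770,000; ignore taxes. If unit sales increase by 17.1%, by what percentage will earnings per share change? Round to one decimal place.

+72.8%

Total contribution margin = 36,770 × €60.30 = €2,217,231.00.
EBIT = €2,217,231.00 − €926,500 = €1,290,731.00.
After interest of €770,000.00, pre-tax earnings = €520,731.00.
Degree of combined leverage = contribution ÷ (EBIT − I) = €2,217,231.00 ÷ €520,731.00 = 4.2579.
EPS therefore changes by 4.2579 × (+17.1%) = +72.8%.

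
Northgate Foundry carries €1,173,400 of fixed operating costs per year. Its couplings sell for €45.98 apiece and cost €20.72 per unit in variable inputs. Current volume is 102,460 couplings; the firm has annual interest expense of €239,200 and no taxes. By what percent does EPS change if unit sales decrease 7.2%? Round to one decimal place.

-15.9%

At 102,460 units, contribution = 102,460 × €25.26 = €2,588,139.60.
Operating income = contribution − fixed costs = €2,588,139.60 − €1,173,400 = €1,414,739.60.
Interest = €239,200.00, so EBIT − I = €1,175,539.60.
DCL = total CM / (EBIT − I) = €2,588,139.60 / €1,175,539.60 = 2.2017.
EPS therefore changes by 2.2017 × (-7.2%) = -15.9%.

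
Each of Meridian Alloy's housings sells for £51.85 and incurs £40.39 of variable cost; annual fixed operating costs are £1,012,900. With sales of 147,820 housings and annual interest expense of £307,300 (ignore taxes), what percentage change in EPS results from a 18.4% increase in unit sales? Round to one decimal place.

Total contribution margin = 147,820 × £11.46 = £1,694,017.20.
EBIT = £1,694,017.20 − £1,012,900 = £681,117.20.
After interest of £307,300.00, pre-tax earnings = £373,817.20.
DCL = total CM / (EBIT − I) = £1,694,017.20 / £373,817.20 = 4.5317.
EPS therefore changes by 4.5317 × (+18.4%) = +83.4%.

+83.4%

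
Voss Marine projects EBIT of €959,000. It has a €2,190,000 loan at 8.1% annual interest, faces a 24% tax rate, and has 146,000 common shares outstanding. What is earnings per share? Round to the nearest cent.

Pre-tax income = €959,000 − €177,390.00 = €781,610.00.
Net income = €781,610.00 × (1 − 0.24) = €594,023.60.
EPS = €594,023.60 ÷ 146,000 = €4.07.

€4.07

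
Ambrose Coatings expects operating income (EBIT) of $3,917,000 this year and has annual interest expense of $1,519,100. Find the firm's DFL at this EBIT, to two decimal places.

1.63

Annual interest charges come to $1,519,100.00.
DFL = EBIT ÷ (EBIT − I) = $3,917,000 ÷ ($3,917,000 − $1,519,100.00) = $3,917,000 ÷ $2,397,900.00 = 1.6335.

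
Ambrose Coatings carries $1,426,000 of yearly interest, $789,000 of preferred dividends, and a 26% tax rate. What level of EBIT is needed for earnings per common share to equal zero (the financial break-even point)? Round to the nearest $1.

Preferred dividends are paid after tax, so their pre-tax equivalent is $789,000 ÷ (1 − 0.26) = $1,066,216.22.
Financial break-even EBIT = interest + D_p ÷ (1 − t) = $1,426,000 + $1,066,216.22 = $2,492,216.22.

$2,492,216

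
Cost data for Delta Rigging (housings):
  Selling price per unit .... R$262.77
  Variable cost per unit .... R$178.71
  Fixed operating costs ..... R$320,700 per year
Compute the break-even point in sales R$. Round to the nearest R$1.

R$1,002,502

Contribution margin per unit = R$262.77 − R$178.71 = R$84.06, a CM ratio of R$84.06 ÷ R$262.77 = 0.3199.
Break-even revenue = fixed costs × price ÷ CM = R$320,700 × R$262.77 ÷ R$84.06 = R$1,002,502.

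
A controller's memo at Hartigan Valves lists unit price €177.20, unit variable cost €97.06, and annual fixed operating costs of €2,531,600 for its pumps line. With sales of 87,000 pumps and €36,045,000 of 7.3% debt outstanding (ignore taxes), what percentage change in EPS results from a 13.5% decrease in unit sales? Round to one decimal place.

-52.0%

Contribution at this volume is 87,000 × €80.14 = €6,972,180.00.
Operating income = contribution − fixed costs = €6,972,180.00 − €2,531,600 = €4,440,580.00.
Interest = €2,631,285.00, so EBIT − I = €1,809,295.00.
DCL = total CM / (EBIT − I) = €6,972,180.00 / €1,809,295.00 = 3.8535.
EPS therefore changes by 3.8535 × (-13.5%) = -52.0%.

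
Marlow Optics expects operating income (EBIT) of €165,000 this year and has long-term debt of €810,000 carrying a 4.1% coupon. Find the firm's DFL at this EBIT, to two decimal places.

1.25

Interest = €33,210.00.
Degree of financial leverage = EBIT / (EBIT − interest) = €165,000 / €131,790.00 = 1.2520.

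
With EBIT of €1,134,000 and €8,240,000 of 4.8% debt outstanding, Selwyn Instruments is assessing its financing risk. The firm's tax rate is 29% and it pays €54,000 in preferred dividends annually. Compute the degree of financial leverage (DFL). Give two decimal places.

1.71

Annual interest charges come to €395,520.00.
Preferred dividends grossed up pre-tax: €54,000 / (1 − 0.29) = €76,056.34.
DFL = EBIT ÷ [EBIT − I − D_p/(1−t)] = €1,134,000 ÷ [€1,134,000 − €395,520.00 − €76,056.34] = €1,134,000 ÷ €662,423.66 = 1.7119.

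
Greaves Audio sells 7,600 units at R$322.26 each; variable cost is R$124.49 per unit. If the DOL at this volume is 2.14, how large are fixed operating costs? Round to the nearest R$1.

R$800,691

At 7,600 units, contribution = 7,600 × R$197.77 = R$1,503,052.00.
DOL = contribution / EBIT, so EBIT = R$1,503,052.00 / 2.14 = R$702,360.75.
Fixed costs = CM − EBIT = R$1,503,052.00 − R$702,360.75 = R$800,691.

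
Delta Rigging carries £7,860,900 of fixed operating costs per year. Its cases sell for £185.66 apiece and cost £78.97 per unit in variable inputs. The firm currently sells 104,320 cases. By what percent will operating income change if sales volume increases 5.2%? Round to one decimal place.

+17.7%

At 104,320 units, contribution = 104,320 × £106.69 = £11,129,900.80.
Subtracting fixed costs: EBIT = £11,129,900.80 − £7,860,900 = £3,269,000.80.
DOL = contribution ÷ EBIT = £11,129,900.80 ÷ £3,269,000.80 = 3.4047.
Operating income changes by 3.4047 × +5.2% = +17.7%.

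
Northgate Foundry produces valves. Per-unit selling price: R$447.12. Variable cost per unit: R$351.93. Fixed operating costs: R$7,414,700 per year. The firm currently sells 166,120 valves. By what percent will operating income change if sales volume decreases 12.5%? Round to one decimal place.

-23.5%

Contribution at this volume is 166,120 × R$95.19 = R$15,812,962.80.
Subtracting fixed costs: EBIT = R$15,812,962.80 − R$7,414,700 = R$8,398,262.80.
So DOL = total CM / EBIT = R$15,812,962.80 / R$8,398,262.80 = 1.8829.
Operating income changes by 1.8829 × -12.5% = -23.5%.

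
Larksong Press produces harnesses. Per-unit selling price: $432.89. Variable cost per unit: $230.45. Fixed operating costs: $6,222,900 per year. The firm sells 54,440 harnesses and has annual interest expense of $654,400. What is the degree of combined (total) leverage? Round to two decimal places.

2.66

Total contribution margin = 54,440 × $202.44 = $11,020,833.60.
EBIT = $11,020,833.60 − $6,222,900 = $4,797,933.60. Interest = $654,400.00.
DOL = $11,020,833.60 ÷ $4,797,933.60 = 2.2970; DFL = $4,797,933.60 ÷ $4,143,533.60 = 1.1579.
Combined leverage = 2.2970 × 1.1579 = 2.6597.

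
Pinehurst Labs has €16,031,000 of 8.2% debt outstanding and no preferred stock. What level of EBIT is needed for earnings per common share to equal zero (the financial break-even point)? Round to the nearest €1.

Annual interest = 8.2% × €16,031,000 = €1,314,542.00.
With no preferred dividends, EPS = 0 when EBIT exactly covers interest, so the financial break-even EBIT is €1,314,542.00.

€1,314,542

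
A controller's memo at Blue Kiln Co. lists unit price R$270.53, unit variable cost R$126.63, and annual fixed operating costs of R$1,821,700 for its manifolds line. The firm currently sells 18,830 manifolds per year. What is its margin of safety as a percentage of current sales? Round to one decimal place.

32.8%

Each unit contributes R$270.53 − R$126.63 = R$143.90. Break-even units = R$1,821,700 ÷ R$143.90 = 12,659.49; break-even revenue = 12,659.49 × R$270.53 = R$3,424,770.68.
Actual sales revenue = 18,830 × R$270.53 = R$5,094,079.90.
Margin of safety = (R$5,094,079.90 − R$3,424,770.68) ÷ R$5,094,079.90 = 32.8%.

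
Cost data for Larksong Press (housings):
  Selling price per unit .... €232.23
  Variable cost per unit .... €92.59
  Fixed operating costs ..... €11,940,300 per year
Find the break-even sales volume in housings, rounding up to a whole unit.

85,508 housings

Each unit contributes €232.23 − €92.59 = €139.64.
Break-even Q = €11,940,300 / €139.64 = 85,507.73 → 85,508 housings.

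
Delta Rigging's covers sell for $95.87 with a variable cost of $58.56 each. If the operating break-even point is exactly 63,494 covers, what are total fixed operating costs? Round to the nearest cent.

Unit CM = price − variable cost = $95.87 − $58.56 = $37.31.
Since BE = FC / CM, FC = 63,494 × $37.31 = $2,368,961.14.

$2,368,961.14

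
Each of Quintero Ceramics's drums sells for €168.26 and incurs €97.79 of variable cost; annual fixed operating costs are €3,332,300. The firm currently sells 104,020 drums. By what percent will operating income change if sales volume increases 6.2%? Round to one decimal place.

Total contribution margin = 104,020 × €70.47 = €7,330,289.40.
Subtracting fixed costs: EBIT = €7,330,289.40 − €3,332,300 = €3,997,989.40.
DOL = contribution ÷ EBIT = €7,330,289.40 ÷ €3,997,989.40 = 1.8335.
Operating income changes by 1.8335 × +6.2% = +11.4%.

+11.4%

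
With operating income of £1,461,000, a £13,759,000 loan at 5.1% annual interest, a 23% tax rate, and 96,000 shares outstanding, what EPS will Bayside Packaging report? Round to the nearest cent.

£6.09

Interest = £701,709.00, so EBT = £1,461,000 − £701,709.00 = £759,291.00.
Net income = £759,291.00 × (1 − 0.23) = £584,654.07.
Per share: £584,654.07 / 96,000 shares = £6.09.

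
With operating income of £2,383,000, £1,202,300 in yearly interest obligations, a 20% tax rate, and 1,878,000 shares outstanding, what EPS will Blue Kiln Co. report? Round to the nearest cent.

£0.50

Pre-tax income = £2,383,000 − £1,202,300.00 = £1,180,700.00.
Net income = £1,180,700.00 × (1 − 0.20) = £944,560.00.
EPS = £944,560.00 ÷ 1,878,000 = £0.50.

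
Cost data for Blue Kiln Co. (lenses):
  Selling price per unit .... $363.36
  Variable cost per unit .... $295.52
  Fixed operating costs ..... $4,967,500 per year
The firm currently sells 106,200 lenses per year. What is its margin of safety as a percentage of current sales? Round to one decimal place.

Each unit contributes $363.36 − $295.52 = $67.84. Break-even units = $4,967,500 ÷ $67.84 = 73,223.76; break-even revenue = 73,223.76 × $363.36 = $26,606,586.08.
Current sales = 106,200 × $363.36 = $38,588,832.00.
Margin of safety = ($38,588,832.00 − $26,606,586.08) ÷ $38,588,832.00 = 31.1%.

31.1%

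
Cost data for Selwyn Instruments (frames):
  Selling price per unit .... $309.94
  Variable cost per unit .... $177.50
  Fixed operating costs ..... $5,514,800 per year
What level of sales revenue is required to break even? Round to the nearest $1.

$12,905,898

Contribution margin per unit = $309.94 − $177.50 = $132.44, a CM ratio of $132.44 ÷ $309.94 = 0.4273.
Break-even sales = FC ÷ CM ratio = $5,514,800 × $309.94 / $132.44 = $12,905,898.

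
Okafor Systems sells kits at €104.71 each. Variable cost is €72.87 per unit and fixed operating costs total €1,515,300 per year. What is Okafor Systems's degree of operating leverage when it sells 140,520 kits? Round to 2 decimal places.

At 140,520 units, contribution = 140,520 × €31.84 = €4,474,156.80.
EBIT = €4,474,156.80 − €1,515,300 = €2,958,856.80.
So DOL = total CM / EBIT = €4,474,156.80 / €2,958,856.80 = 1.5121.

1.51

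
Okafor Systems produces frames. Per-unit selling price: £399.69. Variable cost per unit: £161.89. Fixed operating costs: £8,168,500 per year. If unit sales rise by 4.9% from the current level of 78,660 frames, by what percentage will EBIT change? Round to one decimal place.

+8.7%

Total contribution margin = 78,660 × £237.80 = £18,705,348.00.
Subtracting fixed costs: EBIT = £18,705,348.00 − £8,168,500 = £10,536,848.00.
So DOL = total CM / EBIT = £18,705,348.00 / £10,536,848.00 = 1.7752.
So EBIT moves 1.7752 × (+4.9%) = +8.7%.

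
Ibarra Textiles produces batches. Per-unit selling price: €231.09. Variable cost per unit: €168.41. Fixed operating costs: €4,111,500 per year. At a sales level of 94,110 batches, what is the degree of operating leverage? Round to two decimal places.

Contribution at this volume is 94,110 × €62.68 = €5,898,814.80.
EBIT = €5,898,814.80 − €4,111,500 = €1,787,314.80.
Degree of operating leverage = €5,898,814.80 / €1,787,314.80 = 3.3004.

3.30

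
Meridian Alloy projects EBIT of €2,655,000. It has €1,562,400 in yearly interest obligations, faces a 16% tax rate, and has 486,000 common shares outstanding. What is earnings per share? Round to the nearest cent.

Interest = €1,562,400.00, so EBT = €2,655,000 − €1,562,400.00 = €1,092,600.00.
Net income = €1,092,600.00 × (1 − 0.16) = €917,784.00.
Per share: €917,784.00 / 486,000 shares = €1.89.

€1.89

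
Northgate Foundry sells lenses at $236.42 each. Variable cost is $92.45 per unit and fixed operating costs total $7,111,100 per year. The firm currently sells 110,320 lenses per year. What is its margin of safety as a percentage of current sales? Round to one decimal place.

Unit CM = price − variable cost = $236.42 − $92.45 = $143.97. Break-even units = $7,111,100 ÷ $143.97 = 49,392.93; break-even revenue = 49,392.93 × $236.42 = $11,677,476.29.
Current sales = 110,320 × $236.42 = $26,081,854.40.
Margin of safety = ($26,081,854.40 − $11,677,476.29) ÷ $26,081,854.40 = 55.2%.

55.2%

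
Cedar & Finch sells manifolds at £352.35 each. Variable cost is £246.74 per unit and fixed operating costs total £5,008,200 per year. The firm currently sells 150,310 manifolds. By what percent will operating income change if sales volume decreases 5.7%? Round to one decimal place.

-8.3%

Total contribution margin = 150,310 × £105.61 = £15,874,239.10.
EBIT = £15,874,239.10 − £5,008,200 = £10,866,039.10.
Degree of operating leverage = £15,874,239.10 / £10,866,039.10 = 1.4609.
So EBIT moves 1.4609 × (-5.7%) = -8.3%.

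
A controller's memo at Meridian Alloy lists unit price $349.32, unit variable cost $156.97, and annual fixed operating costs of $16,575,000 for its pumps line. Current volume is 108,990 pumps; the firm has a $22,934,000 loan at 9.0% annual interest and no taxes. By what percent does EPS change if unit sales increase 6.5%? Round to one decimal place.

At 108,990 units, contribution = 108,990 × $192.35 = $20,964,226.50.
Operating income = contribution − fixed costs = $20,964,226.50 − $16,575,000 = $4,389,226.50.
Interest = $2,064,060.00, so EBIT − I = $2,325,166.50.
DCL = total CM / (EBIT − I) = $20,964,226.50 / $2,325,166.50 = 9.0162.
EPS therefore changes by 9.0162 × (+6.5%) = +58.6%.

+58.6%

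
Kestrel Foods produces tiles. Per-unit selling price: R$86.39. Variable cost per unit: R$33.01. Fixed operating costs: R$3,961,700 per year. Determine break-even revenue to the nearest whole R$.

R$6,411,601

Contribution margin per unit = R$86.39 − R$33.01 = R$53.38, a CM ratio of R$53.38 ÷ R$86.39 = 0.6179.
Break-even sales = FC ÷ CM ratio = R$3,961,700 × R$86.39 / R$53.38 = R$6,411,601.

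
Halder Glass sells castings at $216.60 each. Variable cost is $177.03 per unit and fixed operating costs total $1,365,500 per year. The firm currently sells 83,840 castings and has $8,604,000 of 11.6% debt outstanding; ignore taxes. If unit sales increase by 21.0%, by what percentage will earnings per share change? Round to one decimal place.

+73.0%

Total contribution margin = 83,840 × $39.57 = $3,317,548.80.
Operating income = contribution − fixed costs = $3,317,548.80 − $1,365,500 = $1,952,048.80.
Interest = $998,064.00, so EBIT − I = $953,984.80.
Degree of combined leverage = contribution ÷ (EBIT − I) = $3,317,548.80 ÷ $953,984.80 = 3.4776.
%ΔEPS = DCL × %ΔSales = 3.4776 × +21.0% = +73.0%.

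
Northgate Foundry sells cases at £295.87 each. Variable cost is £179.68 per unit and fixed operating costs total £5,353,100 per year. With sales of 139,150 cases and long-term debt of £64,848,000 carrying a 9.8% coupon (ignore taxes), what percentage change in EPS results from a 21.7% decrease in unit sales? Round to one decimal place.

Contribution at this volume is 139,150 × £116.19 = £16,167,838.50.
Subtracting fixed costs: EBIT = £16,167,838.50 − £5,353,100 = £10,814,738.50.
Interest = £6,355,104.00, so EBIT − I = £4,459,634.50.
DCL = total CM / (EBIT − I) = £16,167,838.50 / £4,459,634.50 = 3.6254.
%ΔEPS = DCL × %ΔSales = 3.6254 × -21.7% = -78.7%.

-78.7%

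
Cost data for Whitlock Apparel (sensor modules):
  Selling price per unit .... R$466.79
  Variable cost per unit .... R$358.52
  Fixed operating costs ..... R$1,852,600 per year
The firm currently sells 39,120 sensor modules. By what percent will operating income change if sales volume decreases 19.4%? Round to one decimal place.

Contribution at this volume is 39,120 × R$108.27 = R$4,235,522.40.
Operating income = contribution − fixed costs = R$4,235,522.40 − R$1,852,600 = R$2,382,922.40.
Degree of operating leverage = R$4,235,522.40 / R$2,382,922.40 = 1.7774.
%ΔEBIT = DOL × %ΔSales = 1.7774 × -19.4% = -34.5%.

-34.5%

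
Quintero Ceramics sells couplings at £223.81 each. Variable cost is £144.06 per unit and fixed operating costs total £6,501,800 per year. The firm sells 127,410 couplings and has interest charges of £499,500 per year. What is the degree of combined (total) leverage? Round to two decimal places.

At 127,410 units, contribution = 127,410 × £79.75 = £10,160,947.50.
Subtracting fixed costs: EBIT = £10,160,947.50 − £6,501,800 = £3,659,147.50. Interest = £499,500.00, so EBIT − I = £3,159,647.50.
DCL = contribution ÷ (EBIT − I) = £10,160,947.50 ÷ £3,159,647.50 = 3.2158.

3.22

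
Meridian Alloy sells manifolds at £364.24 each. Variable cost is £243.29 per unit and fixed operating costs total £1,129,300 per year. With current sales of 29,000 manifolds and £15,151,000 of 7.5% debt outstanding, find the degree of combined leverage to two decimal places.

2.82

At 29,000 units, contribution = 29,000 × £120.95 = £3,507,550.00.
Subtracting fixed costs: EBIT = £3,507,550.00 − £1,129,300 = £2,378,250.00. Interest = £1,136,325.00, so EBIT − I = £1,241,925.00.
DCL = contribution ÷ (EBIT − I) = £3,507,550.00 ÷ £1,241,925.00 = 2.8243.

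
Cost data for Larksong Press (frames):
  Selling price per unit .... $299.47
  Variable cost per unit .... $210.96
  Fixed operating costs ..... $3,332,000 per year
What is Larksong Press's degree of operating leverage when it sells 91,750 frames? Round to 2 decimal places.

1.70

Contribution at this volume is 91,750 × $88.51 = $8,120,792.50.
EBIT = $8,120,792.50 − $3,332,000 = $4,788,792.50.
DOL = contribution ÷ EBIT = $8,120,792.50 ÷ $4,788,792.50 = 1.6958.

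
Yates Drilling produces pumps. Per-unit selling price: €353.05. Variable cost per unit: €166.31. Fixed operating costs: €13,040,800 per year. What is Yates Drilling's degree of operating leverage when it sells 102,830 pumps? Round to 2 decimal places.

Total contribution margin = 102,830 × €186.74 = €19,202,474.20.
EBIT = €19,202,474.20 − €13,040,800 = €6,161,674.20.
DOL = contribution ÷ EBIT = €19,202,474.20 ÷ €6,161,674.20 = 3.1164.

3.12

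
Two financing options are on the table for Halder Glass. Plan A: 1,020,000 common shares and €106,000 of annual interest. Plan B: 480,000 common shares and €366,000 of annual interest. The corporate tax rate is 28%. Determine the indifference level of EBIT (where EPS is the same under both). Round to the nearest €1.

€597,111

Set EPS_A = EPS_B: (EBIT − €106,000)(1 − 0.28) ÷ 1,020,000 = (EBIT − €366,000)(1 − 0.28) ÷ 480,000.
Cancelling (1 − t) and cross-multiplying: 480,000·(EBIT − 106,000) = 1,020,000·(EBIT − 366,000).
EBIT × (1,020,000 − 480,000) = 366,000 × 1,020,000 − 106,000 × 480,000 = 322,440,000,000, so EBIT = 322,440,000,000 ÷ 540,000 = 597,111.11.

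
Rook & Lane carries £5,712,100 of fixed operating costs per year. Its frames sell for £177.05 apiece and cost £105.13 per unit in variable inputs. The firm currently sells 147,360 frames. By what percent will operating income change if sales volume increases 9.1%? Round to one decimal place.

+19.7%

At 147,360 units, contribution = 147,360 × £71.92 = £10,598,131.20.
Operating income = contribution − fixed costs = £10,598,131.20 − £5,712,100 = £4,886,031.20.
Degree of operating leverage = £10,598,131.20 / £4,886,031.20 = 2.1691.
%ΔEBIT = DOL × %ΔSales = 2.1691 × +9.1% = +19.7%.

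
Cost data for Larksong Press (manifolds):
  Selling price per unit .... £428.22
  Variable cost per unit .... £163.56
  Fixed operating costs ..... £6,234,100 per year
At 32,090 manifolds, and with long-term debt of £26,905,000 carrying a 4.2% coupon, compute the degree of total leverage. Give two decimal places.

Contribution at this volume is 32,090 × £264.66 = £8,492,939.40.
Operating income = contribution − fixed costs = £8,492,939.40 − £6,234,100 = £2,258,839.40. Interest = £1,130,010.00.
DOL = £8,492,939.40 ÷ £2,258,839.40 = 3.7599; DFL = £2,258,839.40 ÷ £1,128,829.40 = 2.0010.
DCL = DOL × DFL = 3.7599 × 2.0010 = 7.5236.

7.52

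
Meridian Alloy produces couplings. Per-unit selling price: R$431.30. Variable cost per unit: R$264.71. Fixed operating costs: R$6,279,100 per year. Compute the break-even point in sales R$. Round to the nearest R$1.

CM per unit = R$431.30 − R$264.71 = R$166.59; CM ratio = R$166.59 / R$431.30 = 0.3863.
Break-even sales = FC ÷ CM ratio = R$6,279,100 × R$431.30 / R$166.59 = R$16,256,533.

R$16,256,533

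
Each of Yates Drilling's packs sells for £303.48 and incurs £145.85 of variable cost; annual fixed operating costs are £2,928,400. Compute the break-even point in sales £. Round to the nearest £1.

CM per unit = £303.48 − £145.85 = £157.63; CM ratio = £157.63 / £303.48 = 0.5194.
Break-even revenue = fixed costs × price ÷ CM = £2,928,400 × £303.48 ÷ £157.63 = £5,637,955.

£5,637,955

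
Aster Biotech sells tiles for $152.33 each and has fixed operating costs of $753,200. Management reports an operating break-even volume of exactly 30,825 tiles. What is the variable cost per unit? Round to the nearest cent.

At break-even, FC = Q × (P − VC), so P − VC = $753,200 ÷ 30,825 = $24.4347.
Hence VC = price − CM = $152.33 − $24.4347 = $127.90.

$127.90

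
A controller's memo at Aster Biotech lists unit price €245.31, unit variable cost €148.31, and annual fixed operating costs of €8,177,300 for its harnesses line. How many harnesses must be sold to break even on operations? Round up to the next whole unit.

Each unit contributes €245.31 − €148.31 = €97.00.
Units to break even: €8,177,300 ÷ €97.00 = 84,302.06, rounded up to 84,303.

84,303 harnesses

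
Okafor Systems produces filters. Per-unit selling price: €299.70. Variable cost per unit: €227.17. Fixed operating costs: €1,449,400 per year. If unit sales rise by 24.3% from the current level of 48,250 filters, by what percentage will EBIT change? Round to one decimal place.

Contribution at this volume is 48,250 × €72.53 = €3,499,572.50.
Operating income = contribution − fixed costs = €3,499,572.50 − €1,449,400 = €2,050,172.50.
Degree of operating leverage = €3,499,572.50 / €2,050,172.50 = 1.7070.
So EBIT moves 1.7070 × (+24.3%) = +41.5%.

+41.5%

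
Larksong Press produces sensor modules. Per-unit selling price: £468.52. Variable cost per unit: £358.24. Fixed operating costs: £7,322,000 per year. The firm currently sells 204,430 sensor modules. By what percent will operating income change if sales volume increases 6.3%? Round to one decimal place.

At 204,430 units, contribution = 204,430 × £110.28 = £22,544,540.40.
Operating income = contribution − fixed costs = £22,544,540.40 − £7,322,000 = £15,222,540.40.
So DOL = total CM / EBIT = £22,544,540.40 / £15,222,540.40 = 1.4810.
So EBIT moves 1.4810 × (+6.3%) = +9.3%.

+9.3%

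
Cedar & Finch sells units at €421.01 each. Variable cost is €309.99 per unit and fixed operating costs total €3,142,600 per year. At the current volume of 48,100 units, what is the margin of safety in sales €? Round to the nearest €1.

€8,333,215

Unit CM = price − variable cost = €421.01 − €309.99 = €111.02. Break-even units = €3,142,600 ÷ €111.02 = 28,306.61; break-even revenue = 28,306.61 × €421.01 = €11,917,366.47.
Actual sales revenue = 48,100 × €421.01 = €20,250,581.00.
Margin of safety = €20,250,581.00 − €11,917,366.47 = €8,333,215.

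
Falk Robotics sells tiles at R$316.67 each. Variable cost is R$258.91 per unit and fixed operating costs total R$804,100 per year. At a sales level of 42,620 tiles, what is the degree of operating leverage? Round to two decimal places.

At 42,620 units, contribution = 42,620 × R$57.76 = R$2,461,731.20.
Subtracting fixed costs: EBIT = R$2,461,731.20 − R$804,100 = R$1,657,631.20.
Degree of operating leverage = R$2,461,731.20 / R$1,657,631.20 = 1.4851.

1.49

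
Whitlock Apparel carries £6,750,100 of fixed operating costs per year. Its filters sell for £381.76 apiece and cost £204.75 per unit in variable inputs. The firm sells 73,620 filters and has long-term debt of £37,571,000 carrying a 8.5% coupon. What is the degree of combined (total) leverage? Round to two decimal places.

4.22

Contribution at this volume is 73,620 × £177.01 = £13,031,476.20.
Subtracting fixed costs: EBIT = £13,031,476.20 − £6,750,100 = £6,281,376.20. Interest = £3,193,535.00.
DOL = £13,031,476.20 ÷ £6,281,376.20 = 2.0746; DFL = £6,281,376.20 ÷ £3,087,841.20 = 2.0342.
Combined leverage = 2.0746 × 2.0342 = 4.2202.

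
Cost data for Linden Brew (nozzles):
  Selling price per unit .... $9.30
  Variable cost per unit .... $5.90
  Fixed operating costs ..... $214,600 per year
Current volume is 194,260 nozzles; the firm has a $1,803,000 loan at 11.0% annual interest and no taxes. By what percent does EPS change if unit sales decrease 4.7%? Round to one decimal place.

-12.5%

At 194,260 units, contribution = 194,260 × $3.40 = $660,484.00.
Subtracting fixed costs: EBIT = $660,484.00 − $214,600 = $445,884.00.
Interest = $198,330.00, so EBIT − I = $247,554.00.
Degree of combined leverage = contribution ÷ (EBIT − I) = $660,484.00 ÷ $247,554.00 = 2.6680.
%ΔEPS = DCL × %ΔSales = 2.6680 × -4.7% = -12.5%.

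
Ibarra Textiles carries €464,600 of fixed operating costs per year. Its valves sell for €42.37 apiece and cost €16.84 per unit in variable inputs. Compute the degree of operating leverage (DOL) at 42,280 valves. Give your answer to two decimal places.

Total contribution margin = 42,280 × €25.53 = €1,079,408.40.
Operating income = contribution − fixed costs = €1,079,408.40 − €464,600 = €614,808.40.
So DOL = total CM / EBIT = €1,079,408.40 / €614,808.40 = 1.7557.

1.76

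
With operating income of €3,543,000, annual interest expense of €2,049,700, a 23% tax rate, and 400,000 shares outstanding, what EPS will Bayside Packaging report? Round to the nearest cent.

€2.87

Interest = €2,049,700.00, so EBT = €3,543,000 − €2,049,700.00 = €1,493,300.00.
Net income = €1,493,300.00 × (1 − 0.23) = €1,149,841.00.
Per share: €1,149,841.00 / 400,000 shares = €2.87.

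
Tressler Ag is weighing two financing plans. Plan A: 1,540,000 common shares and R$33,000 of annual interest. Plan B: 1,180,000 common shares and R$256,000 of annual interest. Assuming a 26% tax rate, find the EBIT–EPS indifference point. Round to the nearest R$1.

At indifference, (EBIT − 33,000)(1 − t)/1,540,000 = (EBIT − 256,000)(1 − t)/1,180,000.
Cancelling (1 − t) and cross-multiplying: 1,180,000·(EBIT − 33,000) = 1,540,000·(EBIT − 256,000).
EBIT × (1,540,000 − 1,180,000) = 256,000 × 1,540,000 − 33,000 × 1,180,000 = 355,300,000,000, so EBIT = 355,300,000,000 ÷ 360,000 = 986,944.44.

R$986,944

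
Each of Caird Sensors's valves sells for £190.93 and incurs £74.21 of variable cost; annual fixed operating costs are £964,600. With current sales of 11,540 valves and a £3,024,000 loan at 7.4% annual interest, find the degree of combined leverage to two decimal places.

8.49

At 11,540 units, contribution = 11,540 × £116.72 = £1,346,948.80.
Operating income = contribution − fixed costs = £1,346,948.80 − £964,600 = £382,348.80. Interest = £223,776.00, so EBIT − I = £158,572.80.
Degree of total leverage = total CM / (EBIT − interest) = £1,346,948.80 / £158,572.80 = 8.4942.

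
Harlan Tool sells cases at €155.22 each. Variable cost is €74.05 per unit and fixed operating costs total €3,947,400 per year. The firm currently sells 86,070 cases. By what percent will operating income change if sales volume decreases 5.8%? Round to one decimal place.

-13.3%

Total contribution margin = 86,070 × €81.17 = €6,986,301.90.
Operating income = contribution − fixed costs = €6,986,301.90 − €3,947,400 = €3,038,901.90.
So DOL = total CM / EBIT = €6,986,301.90 / €3,038,901.90 = 2.2990.
Operating income changes by 2.2990 × -5.8% = -13.3%.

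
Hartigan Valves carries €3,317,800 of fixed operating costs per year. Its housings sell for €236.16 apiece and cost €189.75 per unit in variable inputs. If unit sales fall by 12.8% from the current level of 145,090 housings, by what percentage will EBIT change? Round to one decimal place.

Contribution at this volume is 145,090 × €46.41 = €6,733,626.90.
Subtracting fixed costs: EBIT = €6,733,626.90 − €3,317,800 = €3,415,826.90.
Degree of operating leverage = €6,733,626.90 / €3,415,826.90 = 1.9713.
So EBIT moves 1.9713 × (-12.8%) = -25.2%.

-25.2%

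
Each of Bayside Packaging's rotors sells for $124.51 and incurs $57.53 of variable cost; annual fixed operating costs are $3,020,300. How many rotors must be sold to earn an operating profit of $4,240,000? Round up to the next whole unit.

Contribution margin per unit = $124.51 − $57.53 = $66.98.
Units = (FC + target) / CM = ($3,020,300 + $4,240,000) / $66.98 = 108,395.04, so 108,396 rotors.

108,396 rotors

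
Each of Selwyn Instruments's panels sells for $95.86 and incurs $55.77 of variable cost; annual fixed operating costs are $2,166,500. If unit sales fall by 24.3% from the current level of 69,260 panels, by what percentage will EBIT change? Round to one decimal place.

Total contribution margin = 69,260 × $40.09 = $2,776,633.40.
Subtracting fixed costs: EBIT = $2,776,633.40 − $2,166,500 = $610,133.40.
DOL = contribution ÷ EBIT = $2,776,633.40 ÷ $610,133.40 = 4.5509.
Operating income changes by 4.5509 × -24.3% = -110.6%.

-110.6%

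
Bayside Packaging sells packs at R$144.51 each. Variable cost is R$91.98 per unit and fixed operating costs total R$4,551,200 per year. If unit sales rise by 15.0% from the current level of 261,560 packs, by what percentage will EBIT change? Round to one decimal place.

Contribution at this volume is 261,560 × R$52.53 = R$13,739,746.80.
Operating income = contribution − fixed costs = R$13,739,746.80 − R$4,551,200 = R$9,188,546.80.
So DOL = total CM / EBIT = R$13,739,746.80 / R$9,188,546.80 = 1.4953.
%ΔEBIT = DOL × %ΔSales = 1.4953 × +15.0% = +22.4%.

+22.4%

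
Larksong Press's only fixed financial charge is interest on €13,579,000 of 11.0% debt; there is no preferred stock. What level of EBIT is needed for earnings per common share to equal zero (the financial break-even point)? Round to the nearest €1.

€1,493,690

Annual interest = 11.0% × €13,579,000 = €1,493,690.00.
With no preferred dividends, EPS = 0 when EBIT exactly covers interest, so the financial break-even EBIT is €1,493,690.00.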